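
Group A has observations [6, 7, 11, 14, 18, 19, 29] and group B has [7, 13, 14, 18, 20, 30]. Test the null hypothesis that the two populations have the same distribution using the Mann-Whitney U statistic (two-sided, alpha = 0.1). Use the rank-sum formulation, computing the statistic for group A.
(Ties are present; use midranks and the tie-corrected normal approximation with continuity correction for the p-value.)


Step 1: Combine and sort all 13 observations; assign midranks.
sorted (value, group): (6,X), (7,X), (7,Y), (11,X), (13,Y), (14,X), (14,Y), (18,X), (18,Y), (19,X), (20,Y), (29,X), (30,Y)
ranks: 6->1, 7->2.5, 7->2.5, 11->4, 13->5, 14->6.5, 14->6.5, 18->8.5, 18->8.5, 19->10, 20->11, 29->12, 30->13
Step 2: Rank sum for X: R1 = 1 + 2.5 + 4 + 6.5 + 8.5 + 10 + 12 = 44.5.
Step 3: U_X = R1 - n1(n1+1)/2 = 44.5 - 7*8/2 = 44.5 - 28 = 16.5.
       U_Y = n1*n2 - U_X = 42 - 16.5 = 25.5.
Step 4: Ties are present, so use the tie-corrected normal approximation (with continuity correction) for the p-value.
Step 5: p-value = 0.566104; compare to alpha = 0.1. fail to reject H0.

U_X = 16.5, p = 0.566104, fail to reject H0 at alpha = 0.1.


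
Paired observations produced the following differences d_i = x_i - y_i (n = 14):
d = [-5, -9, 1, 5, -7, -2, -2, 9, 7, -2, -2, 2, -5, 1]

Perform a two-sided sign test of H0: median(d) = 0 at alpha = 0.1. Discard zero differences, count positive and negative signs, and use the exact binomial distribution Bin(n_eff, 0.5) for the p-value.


Step 1: Discard zero differences. Original n = 14; n_eff = number of nonzero differences = 14.
Nonzero differences (with sign): -5, -9, +1, +5, -7, -2, -2, +9, +7, -2, -2, +2, -5, +1
Step 2: Count signs: positive = 6, negative = 8.
Step 3: Under H0: P(positive) = 0.5, so the number of positives S ~ Bin(14, 0.5).
Step 4: Two-sided exact p-value = sum of Bin(14,0.5) probabilities at or below the observed probability = 0.790527.
Step 5: alpha = 0.1. fail to reject H0.

n_eff = 14, pos = 6, neg = 8, p = 0.790527, fail to reject H0.


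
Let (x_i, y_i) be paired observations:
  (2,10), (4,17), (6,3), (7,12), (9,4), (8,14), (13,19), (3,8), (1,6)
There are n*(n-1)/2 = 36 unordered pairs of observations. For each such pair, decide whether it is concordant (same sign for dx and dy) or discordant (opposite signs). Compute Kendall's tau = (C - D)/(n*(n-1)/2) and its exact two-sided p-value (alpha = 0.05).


Step 1: Enumerate the 36 unordered pairs (i,j) with i<j and classify each by sign(x_j-x_i) * sign(y_j-y_i).
  (1,2):dx=+2,dy=+7->C; (1,3):dx=+4,dy=-7->D; (1,4):dx=+5,dy=+2->C; (1,5):dx=+7,dy=-6->D
  (1,6):dx=+6,dy=+4->C; (1,7):dx=+11,dy=+9->C; (1,8):dx=+1,dy=-2->D; (1,9):dx=-1,dy=-4->C
  (2,3):dx=+2,dy=-14->D; (2,4):dx=+3,dy=-5->D; (2,5):dx=+5,dy=-13->D; (2,6):dx=+4,dy=-3->D
  (2,7):dx=+9,dy=+2->C; (2,8):dx=-1,dy=-9->C; (2,9):dx=-3,dy=-11->C; (3,4):dx=+1,dy=+9->C
  (3,5):dx=+3,dy=+1->C; (3,6):dx=+2,dy=+11->C; (3,7):dx=+7,dy=+16->C; (3,8):dx=-3,dy=+5->D
  (3,9):dx=-5,dy=+3->D; (4,5):dx=+2,dy=-8->D; (4,6):dx=+1,dy=+2->C; (4,7):dx=+6,dy=+7->C
  (4,8):dx=-4,dy=-4->C; (4,9):dx=-6,dy=-6->C; (5,6):dx=-1,dy=+10->D; (5,7):dx=+4,dy=+15->C
  (5,8):dx=-6,dy=+4->D; (5,9):dx=-8,dy=+2->D; (6,7):dx=+5,dy=+5->C; (6,8):dx=-5,dy=-6->C
  (6,9):dx=-7,dy=-8->C; (7,8):dx=-10,dy=-11->C; (7,9):dx=-12,dy=-13->C; (8,9):dx=-2,dy=-2->C
Step 2: C = 23, D = 13, total pairs = 36.
Step 3: tau = (C - D)/(n(n-1)/2) = (23 - 13)/36 = 0.277778.
Step 4: Exact two-sided p-value (enumerate n! = 362880 permutations of y under H0): p = 0.358488.
Step 5: alpha = 0.05. fail to reject H0.

tau_b = 0.2778 (C=23, D=13), p = 0.358488, fail to reject H0.


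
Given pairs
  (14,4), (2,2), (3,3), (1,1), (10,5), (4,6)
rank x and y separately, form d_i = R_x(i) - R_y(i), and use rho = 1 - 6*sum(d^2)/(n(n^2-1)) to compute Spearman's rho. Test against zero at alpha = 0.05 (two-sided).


Step 1: Rank x and y separately (midranks; no ties here).
rank(x): 14->6, 2->2, 3->3, 1->1, 10->5, 4->4
rank(y): 4->4, 2->2, 3->3, 1->1, 5->5, 6->6
Step 2: d_i = R_x(i) - R_y(i); compute d_i^2.
  (6-4)^2=4, (2-2)^2=0, (3-3)^2=0, (1-1)^2=0, (5-5)^2=0, (4-6)^2=4
sum(d^2) = 8.
Step 3: rho = 1 - 6*8 / (6*(6^2 - 1)) = 1 - 48/210 = 0.771429.
Step 4: Under H0, t = rho * sqrt((n-2)/(1-rho^2)) = 2.4247 ~ t(4).
Step 5: Two-sided p-value from the t-distribution with 4 df = 0.072397.
Step 6: alpha = 0.05. fail to reject H0.

rho = 0.7714, p = 0.072397, fail to reject H0 at alpha = 0.05.


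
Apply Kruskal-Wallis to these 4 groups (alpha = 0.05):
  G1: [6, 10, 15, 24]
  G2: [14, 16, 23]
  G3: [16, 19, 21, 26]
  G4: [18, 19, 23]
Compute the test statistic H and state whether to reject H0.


Step 1: Combine all N = 14 observations and assign midranks.
sorted (value, group, rank): (6,G1,1), (10,G1,2), (14,G2,3), (15,G1,4), (16,G2,5.5), (16,G3,5.5), (18,G4,7), (19,G3,8.5), (19,G4,8.5), (21,G3,10), (23,G2,11.5), (23,G4,11.5), (24,G1,13), (26,G3,14)
Step 2: Sum ranks within each group.
R_1 = 20 (n_1 = 4)
R_2 = 20 (n_2 = 3)
R_3 = 38 (n_3 = 4)
R_4 = 27 (n_4 = 3)
Step 3: H = 12/(N(N+1)) * sum(R_i^2/n_i) - 3(N+1)
     = 12/(14*15) * (20^2/4 + 20^2/3 + 38^2/4 + 27^2/3) - 3*15
     = 0.057143 * 837.333 - 45
     = 2.847619.
Step 4: Ties present; correction factor C = 1 - 18/(14^3 - 14) = 0.993407. Corrected H = 2.847619 / 0.993407 = 2.866519.
Step 5: Under H0, H ~ chi^2(3); p-value = 0.412666.
Step 6: alpha = 0.05. fail to reject H0.

H = 2.8665, df = 3, p = 0.412666, fail to reject H0.


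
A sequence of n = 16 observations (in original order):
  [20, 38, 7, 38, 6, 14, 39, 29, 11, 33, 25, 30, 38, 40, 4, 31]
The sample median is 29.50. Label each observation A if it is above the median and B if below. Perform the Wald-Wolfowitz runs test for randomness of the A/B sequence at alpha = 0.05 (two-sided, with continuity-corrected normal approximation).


Step 1: Compute median = 29.50; label A = above, B = below.
Labels in order: BABABBABBABAAABA  (n_A = 8, n_B = 8)
Step 2: Count runs R = 12.
Step 3: Under H0 (random ordering), E[R] = 2*n_A*n_B/(n_A+n_B) + 1 = 2*8*8/16 + 1 = 9.0000.
        Var[R] = 2*n_A*n_B*(2*n_A*n_B - n_A - n_B) / ((n_A+n_B)^2 * (n_A+n_B-1)) = 14336/3840 = 3.7333.
        SD[R] = 1.9322.
Step 4: Continuity-corrected z = (R - 0.5 - E[R]) / SD[R] = (12 - 0.5 - 9.0000) / 1.9322 = 1.2939.
Step 5: Two-sided p-value via normal approximation = 2*(1 - Phi(|z|)) = 0.195709.
Step 6: alpha = 0.05. fail to reject H0.

R = 12, z = 1.2939, p = 0.195709, fail to reject H0.


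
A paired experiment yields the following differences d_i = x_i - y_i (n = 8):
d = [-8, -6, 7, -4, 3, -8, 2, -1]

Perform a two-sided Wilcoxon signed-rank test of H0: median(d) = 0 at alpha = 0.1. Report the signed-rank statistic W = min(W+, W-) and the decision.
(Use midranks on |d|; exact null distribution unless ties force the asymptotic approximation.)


Step 1: Drop any zero differences (none here) and take |d_i|.
|d| = [8, 6, 7, 4, 3, 8, 2, 1]
Step 2: Midrank |d_i| (ties get averaged ranks).
ranks: |8|->7.5, |6|->5, |7|->6, |4|->4, |3|->3, |8|->7.5, |2|->2, |1|->1
Step 3: Attach original signs; sum ranks with positive sign and with negative sign.
W+ = 6 + 3 + 2 = 11
W- = 7.5 + 5 + 4 + 7.5 + 1 = 25
(Check: W+ + W- = 36 should equal n(n+1)/2 = 36.)
Step 4: Test statistic W = min(W+, W-) = 11.
Step 5: Ties in |d|, so use the tie-corrected normal approximation.
        E[W] = n(n+1)/4 = 8*9/4 = 18.
        Tie groups: |d|=8 (t=2); sum(t^3 - t) = 6.
        Var[W] = n(n+1)(2n+1)/24 - sum(t^3-t)/48 = 1224/24 - 6/48 = 50.875.
        z = (W - E[W]) / sqrt(Var[W]) = (11 - 18) / 7.1327 = -0.9814.
        Two-sided p = 2*Phi(z) = 0.326396.
Step 6: alpha = 0.1. fail to reject H0.

W+ = 11, W- = 25, W = min = 11, p = 0.326396, fail to reject H0.


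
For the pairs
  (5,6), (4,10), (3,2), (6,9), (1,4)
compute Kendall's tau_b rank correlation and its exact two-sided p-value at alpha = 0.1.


Step 1: Enumerate the 10 unordered pairs (i,j) with i<j and classify each by sign(x_j-x_i) * sign(y_j-y_i).
  (1,2):dx=-1,dy=+4->D; (1,3):dx=-2,dy=-4->C; (1,4):dx=+1,dy=+3->C; (1,5):dx=-4,dy=-2->C
  (2,3):dx=-1,dy=-8->C; (2,4):dx=+2,dy=-1->D; (2,5):dx=-3,dy=-6->C; (3,4):dx=+3,dy=+7->C
  (3,5):dx=-2,dy=+2->D; (4,5):dx=-5,dy=-5->C
Step 2: C = 7, D = 3, total pairs = 10.
Step 3: tau = (C - D)/(n(n-1)/2) = (7 - 3)/10 = 0.400000.
Step 4: Exact two-sided p-value (enumerate n! = 120 permutations of y under H0): p = 0.483333.
Step 5: alpha = 0.1. fail to reject H0.

tau_b = 0.4000 (C=7, D=3), p = 0.483333, fail to reject H0.


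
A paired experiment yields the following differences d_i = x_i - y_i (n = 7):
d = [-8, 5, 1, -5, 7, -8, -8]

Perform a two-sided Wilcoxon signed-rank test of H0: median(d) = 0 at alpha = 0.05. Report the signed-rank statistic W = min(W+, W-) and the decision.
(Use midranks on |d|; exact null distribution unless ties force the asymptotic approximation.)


Step 1: Drop any zero differences (none here) and take |d_i|.
|d| = [8, 5, 1, 5, 7, 8, 8]
Step 2: Midrank |d_i| (ties get averaged ranks).
ranks: |8|->6, |5|->2.5, |1|->1, |5|->2.5, |7|->4, |8|->6, |8|->6
Step 3: Attach original signs; sum ranks with positive sign and with negative sign.
W+ = 2.5 + 1 + 4 = 7.5
W- = 6 + 2.5 + 6 + 6 = 20.5
(Check: W+ + W- = 28 should equal n(n+1)/2 = 28.)
Step 4: Test statistic W = min(W+, W-) = 7.5.
Step 5: Ties in |d|, so use the tie-corrected normal approximation.
        E[W] = n(n+1)/4 = 7*8/4 = 14.
        Tie groups: |d|=5 (t=2), |d|=8 (t=3); sum(t^3 - t) = 30.
        Var[W] = n(n+1)(2n+1)/24 - sum(t^3-t)/48 = 840/24 - 30/48 = 34.375.
        z = (W - E[W]) / sqrt(Var[W]) = (7.5 - 14) / 5.8630 = -1.1086.
        Two-sided p = 2*Phi(z) = 0.267584.
Step 6: alpha = 0.05. fail to reject H0.

W+ = 7.5, W- = 20.5, W = min = 7.5, p = 0.267584, fail to reject H0.


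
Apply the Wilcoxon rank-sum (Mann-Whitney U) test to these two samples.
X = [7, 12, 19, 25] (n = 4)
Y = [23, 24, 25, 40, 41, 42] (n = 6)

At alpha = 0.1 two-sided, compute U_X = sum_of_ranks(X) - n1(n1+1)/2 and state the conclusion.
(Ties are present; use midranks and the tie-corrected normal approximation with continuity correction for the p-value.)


Step 1: Combine and sort all 10 observations; assign midranks.
sorted (value, group): (7,X), (12,X), (19,X), (23,Y), (24,Y), (25,X), (25,Y), (40,Y), (41,Y), (42,Y)
ranks: 7->1, 12->2, 19->3, 23->4, 24->5, 25->6.5, 25->6.5, 40->8, 41->9, 42->10
Step 2: Rank sum for X: R1 = 1 + 2 + 3 + 6.5 = 12.5.
Step 3: U_X = R1 - n1(n1+1)/2 = 12.5 - 4*5/2 = 12.5 - 10 = 2.5.
       U_Y = n1*n2 - U_X = 24 - 2.5 = 21.5.
Step 4: Ties are present, so use the tie-corrected normal approximation (with continuity correction) for the p-value.
Step 5: p-value = 0.054273; compare to alpha = 0.1. reject H0.

U_X = 2.5, p = 0.054273, reject H0 at alpha = 0.1.


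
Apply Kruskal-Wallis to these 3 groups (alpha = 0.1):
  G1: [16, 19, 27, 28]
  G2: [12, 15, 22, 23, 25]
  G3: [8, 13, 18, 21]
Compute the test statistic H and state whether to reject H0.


Step 1: Combine all N = 13 observations and assign midranks.
sorted (value, group, rank): (8,G3,1), (12,G2,2), (13,G3,3), (15,G2,4), (16,G1,5), (18,G3,6), (19,G1,7), (21,G3,8), (22,G2,9), (23,G2,10), (25,G2,11), (27,G1,12), (28,G1,13)
Step 2: Sum ranks within each group.
R_1 = 37 (n_1 = 4)
R_2 = 36 (n_2 = 5)
R_3 = 18 (n_3 = 4)
Step 3: H = 12/(N(N+1)) * sum(R_i^2/n_i) - 3(N+1)
     = 12/(13*14) * (37^2/4 + 36^2/5 + 18^2/4) - 3*14
     = 0.065934 * 682.45 - 42
     = 2.996703.
Step 4: No ties, so H is used without correction.
Step 5: Under H0, H ~ chi^2(2); p-value = 0.223498.
Step 6: alpha = 0.1. fail to reject H0.

H = 2.9967, df = 2, p = 0.223498, fail to reject H0.


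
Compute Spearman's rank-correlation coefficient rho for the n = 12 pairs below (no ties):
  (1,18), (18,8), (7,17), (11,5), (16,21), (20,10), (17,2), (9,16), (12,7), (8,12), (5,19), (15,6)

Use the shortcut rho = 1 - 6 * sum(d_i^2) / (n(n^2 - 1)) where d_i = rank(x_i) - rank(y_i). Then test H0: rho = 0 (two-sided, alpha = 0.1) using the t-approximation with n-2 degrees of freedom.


Step 1: Rank x and y separately (midranks; no ties here).
rank(x): 1->1, 18->11, 7->3, 11->6, 16->9, 20->12, 17->10, 9->5, 12->7, 8->4, 5->2, 15->8
rank(y): 18->10, 8->5, 17->9, 5->2, 21->12, 10->6, 2->1, 16->8, 7->4, 12->7, 19->11, 6->3
Step 2: d_i = R_x(i) - R_y(i); compute d_i^2.
  (1-10)^2=81, (11-5)^2=36, (3-9)^2=36, (6-2)^2=16, (9-12)^2=9, (12-6)^2=36, (10-1)^2=81, (5-8)^2=9, (7-4)^2=9, (4-7)^2=9, (2-11)^2=81, (8-3)^2=25
sum(d^2) = 428.
Step 3: rho = 1 - 6*428 / (12*(12^2 - 1)) = 1 - 2568/1716 = -0.496503.
Step 4: Under H0, t = rho * sqrt((n-2)/(1-rho^2)) = -1.8088 ~ t(10).
Step 5: Two-sided p-value from the t-distribution with 10 df = 0.100603.
Step 6: alpha = 0.1. fail to reject H0.

rho = -0.4965, p = 0.100603, fail to reject H0 at alpha = 0.1.


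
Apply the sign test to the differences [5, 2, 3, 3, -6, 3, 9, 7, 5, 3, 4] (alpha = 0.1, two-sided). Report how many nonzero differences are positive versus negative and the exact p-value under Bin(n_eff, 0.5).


Step 1: Discard zero differences. Original n = 11; n_eff = number of nonzero differences = 11.
Nonzero differences (with sign): +5, +2, +3, +3, -6, +3, +9, +7, +5, +3, +4
Step 2: Count signs: positive = 10, negative = 1.
Step 3: Under H0: P(positive) = 0.5, so the number of positives S ~ Bin(11, 0.5).
Step 4: Two-sided exact p-value = sum of Bin(11,0.5) probabilities at or below the observed probability = 0.011719.
Step 5: alpha = 0.1. reject H0.

n_eff = 11, pos = 10, neg = 1, p = 0.011719, reject H0.


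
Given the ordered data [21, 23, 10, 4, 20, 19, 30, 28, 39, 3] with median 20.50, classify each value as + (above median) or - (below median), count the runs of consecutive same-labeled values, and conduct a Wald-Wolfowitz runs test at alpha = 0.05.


Step 1: Compute median = 20.50; label A = above, B = below.
Labels in order: AABBBBAAAB  (n_A = 5, n_B = 5)
Step 2: Count runs R = 4.
Step 3: Under H0 (random ordering), E[R] = 2*n_A*n_B/(n_A+n_B) + 1 = 2*5*5/10 + 1 = 6.0000.
        Var[R] = 2*n_A*n_B*(2*n_A*n_B - n_A - n_B) / ((n_A+n_B)^2 * (n_A+n_B-1)) = 2000/900 = 2.2222.
        SD[R] = 1.4907.
Step 4: Continuity-corrected z = (R + 0.5 - E[R]) / SD[R] = (4 + 0.5 - 6.0000) / 1.4907 = -1.0062.
Step 5: Two-sided p-value via normal approximation = 2*(1 - Phi(|z|)) = 0.314305.
Step 6: alpha = 0.05. fail to reject H0.

R = 4, z = -1.0062, p = 0.314305, fail to reject H0.


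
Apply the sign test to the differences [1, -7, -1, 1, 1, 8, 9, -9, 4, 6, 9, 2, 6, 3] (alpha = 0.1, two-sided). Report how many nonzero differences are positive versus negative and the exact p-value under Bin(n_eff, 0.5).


Step 1: Discard zero differences. Original n = 14; n_eff = number of nonzero differences = 14.
Nonzero differences (with sign): +1, -7, -1, +1, +1, +8, +9, -9, +4, +6, +9, +2, +6, +3
Step 2: Count signs: positive = 11, negative = 3.
Step 3: Under H0: P(positive) = 0.5, so the number of positives S ~ Bin(14, 0.5).
Step 4: Two-sided exact p-value = sum of Bin(14,0.5) probabilities at or below the observed probability = 0.057373.
Step 5: alpha = 0.1. reject H0.

n_eff = 14, pos = 11, neg = 3, p = 0.057373, reject H0.


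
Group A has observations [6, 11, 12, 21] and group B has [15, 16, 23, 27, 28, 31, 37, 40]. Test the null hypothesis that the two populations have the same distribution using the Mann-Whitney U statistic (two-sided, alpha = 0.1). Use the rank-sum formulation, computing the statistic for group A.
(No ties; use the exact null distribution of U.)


Step 1: Combine and sort all 12 observations; assign midranks.
sorted (value, group): (6,X), (11,X), (12,X), (15,Y), (16,Y), (21,X), (23,Y), (27,Y), (28,Y), (31,Y), (37,Y), (40,Y)
ranks: 6->1, 11->2, 12->3, 15->4, 16->5, 21->6, 23->7, 27->8, 28->9, 31->10, 37->11, 40->12
Step 2: Rank sum for X: R1 = 1 + 2 + 3 + 6 = 12.
Step 3: U_X = R1 - n1(n1+1)/2 = 12 - 4*5/2 = 12 - 10 = 2.
       U_Y = n1*n2 - U_X = 32 - 2 = 30.
Step 4: No ties, so the exact null distribution of U (based on enumerating the C(12,4) = 495 equally likely rank assignments) gives the two-sided p-value.
Step 5: p-value = 0.016162; compare to alpha = 0.1. reject H0.

U_X = 2, p = 0.016162, reject H0 at alpha = 0.1.


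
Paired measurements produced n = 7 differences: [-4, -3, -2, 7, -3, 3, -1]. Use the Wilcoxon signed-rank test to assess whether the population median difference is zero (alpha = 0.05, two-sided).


Step 1: Drop any zero differences (none here) and take |d_i|.
|d| = [4, 3, 2, 7, 3, 3, 1]
Step 2: Midrank |d_i| (ties get averaged ranks).
ranks: |4|->6, |3|->4, |2|->2, |7|->7, |3|->4, |3|->4, |1|->1
Step 3: Attach original signs; sum ranks with positive sign and with negative sign.
W+ = 7 + 4 = 11
W- = 6 + 4 + 2 + 4 + 1 = 17
(Check: W+ + W- = 28 should equal n(n+1)/2 = 28.)
Step 4: Test statistic W = min(W+, W-) = 11.
Step 5: Ties in |d|, so use the tie-corrected normal approximation.
        E[W] = n(n+1)/4 = 7*8/4 = 14.
        Tie groups: |d|=3 (t=3); sum(t^3 - t) = 24.
        Var[W] = n(n+1)(2n+1)/24 - sum(t^3-t)/48 = 840/24 - 24/48 = 34.5.
        z = (W - E[W]) / sqrt(Var[W]) = (11 - 14) / 5.8737 = -0.5108.
        Two-sided p = 2*Phi(z) = 0.609523.
Step 6: alpha = 0.05. fail to reject H0.

W+ = 11, W- = 17, W = min = 11, p = 0.609523, fail to reject H0.


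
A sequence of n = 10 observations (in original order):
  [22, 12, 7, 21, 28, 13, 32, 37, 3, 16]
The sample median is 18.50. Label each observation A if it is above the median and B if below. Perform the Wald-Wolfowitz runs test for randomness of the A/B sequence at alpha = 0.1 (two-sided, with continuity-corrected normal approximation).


Step 1: Compute median = 18.50; label A = above, B = below.
Labels in order: ABBAABAABB  (n_A = 5, n_B = 5)
Step 2: Count runs R = 6.
Step 3: Under H0 (random ordering), E[R] = 2*n_A*n_B/(n_A+n_B) + 1 = 2*5*5/10 + 1 = 6.0000.
        Var[R] = 2*n_A*n_B*(2*n_A*n_B - n_A - n_B) / ((n_A+n_B)^2 * (n_A+n_B-1)) = 2000/900 = 2.2222.
        SD[R] = 1.4907.
Step 4: R = E[R], so z = 0 with no continuity correction.
Step 5: Two-sided p-value via normal approximation = 2*(1 - Phi(|z|)) = 1.000000.
Step 6: alpha = 0.1. fail to reject H0.

R = 6, z = 0.0000, p = 1.000000, fail to reject H0.


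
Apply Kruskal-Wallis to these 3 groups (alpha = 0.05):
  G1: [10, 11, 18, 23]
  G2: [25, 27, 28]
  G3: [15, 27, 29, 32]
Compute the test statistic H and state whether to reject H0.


Step 1: Combine all N = 11 observations and assign midranks.
sorted (value, group, rank): (10,G1,1), (11,G1,2), (15,G3,3), (18,G1,4), (23,G1,5), (25,G2,6), (27,G2,7.5), (27,G3,7.5), (28,G2,9), (29,G3,10), (32,G3,11)
Step 2: Sum ranks within each group.
R_1 = 12 (n_1 = 4)
R_2 = 22.5 (n_2 = 3)
R_3 = 31.5 (n_3 = 4)
Step 3: H = 12/(N(N+1)) * sum(R_i^2/n_i) - 3(N+1)
     = 12/(11*12) * (12^2/4 + 22.5^2/3 + 31.5^2/4) - 3*12
     = 0.090909 * 452.812 - 36
     = 5.164773.
Step 4: Ties present; correction factor C = 1 - 6/(11^3 - 11) = 0.995455. Corrected H = 5.164773 / 0.995455 = 5.188356.
Step 5: Under H0, H ~ chi^2(2); p-value = 0.074707.
Step 6: alpha = 0.05. fail to reject H0.

H = 5.1884, df = 2, p = 0.074707, fail to reject H0.


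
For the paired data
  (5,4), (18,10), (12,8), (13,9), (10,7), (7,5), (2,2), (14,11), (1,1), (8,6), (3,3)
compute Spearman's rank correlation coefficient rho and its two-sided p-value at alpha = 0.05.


Step 1: Rank x and y separately (midranks; no ties here).
rank(x): 5->4, 18->11, 12->8, 13->9, 10->7, 7->5, 2->2, 14->10, 1->1, 8->6, 3->3
rank(y): 4->4, 10->10, 8->8, 9->9, 7->7, 5->5, 2->2, 11->11, 1->1, 6->6, 3->3
Step 2: d_i = R_x(i) - R_y(i); compute d_i^2.
  (4-4)^2=0, (11-10)^2=1, (8-8)^2=0, (9-9)^2=0, (7-7)^2=0, (5-5)^2=0, (2-2)^2=0, (10-11)^2=1, (1-1)^2=0, (6-6)^2=0, (3-3)^2=0
sum(d^2) = 2.
Step 3: rho = 1 - 6*2 / (11*(11^2 - 1)) = 1 - 12/1320 = 0.990909.
Step 4: Under H0, t = rho * sqrt((n-2)/(1-rho^2)) = 22.0966 ~ t(9).
Step 5: Two-sided p-value from the t-distribution with 9 df = 0.000000.
Step 6: alpha = 0.05. reject H0.

rho = 0.9909, p = 0.000000, reject H0 at alpha = 0.05.


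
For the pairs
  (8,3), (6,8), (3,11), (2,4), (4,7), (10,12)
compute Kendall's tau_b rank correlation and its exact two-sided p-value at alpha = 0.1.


Step 1: Enumerate the 15 unordered pairs (i,j) with i<j and classify each by sign(x_j-x_i) * sign(y_j-y_i).
  (1,2):dx=-2,dy=+5->D; (1,3):dx=-5,dy=+8->D; (1,4):dx=-6,dy=+1->D; (1,5):dx=-4,dy=+4->D
  (1,6):dx=+2,dy=+9->C; (2,3):dx=-3,dy=+3->D; (2,4):dx=-4,dy=-4->C; (2,5):dx=-2,dy=-1->C
  (2,6):dx=+4,dy=+4->C; (3,4):dx=-1,dy=-7->C; (3,5):dx=+1,dy=-4->D; (3,6):dx=+7,dy=+1->C
  (4,5):dx=+2,dy=+3->C; (4,6):dx=+8,dy=+8->C; (5,6):dx=+6,dy=+5->C
Step 2: C = 9, D = 6, total pairs = 15.
Step 3: tau = (C - D)/(n(n-1)/2) = (9 - 6)/15 = 0.200000.
Step 4: Exact two-sided p-value (enumerate n! = 720 permutations of y under H0): p = 0.719444.
Step 5: alpha = 0.1. fail to reject H0.

tau_b = 0.2000 (C=9, D=6), p = 0.719444, fail to reject H0.


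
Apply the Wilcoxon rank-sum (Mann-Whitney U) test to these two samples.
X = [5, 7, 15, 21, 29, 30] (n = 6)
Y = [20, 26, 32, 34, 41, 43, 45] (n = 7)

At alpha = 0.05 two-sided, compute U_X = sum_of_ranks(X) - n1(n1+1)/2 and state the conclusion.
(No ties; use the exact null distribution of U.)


Step 1: Combine and sort all 13 observations; assign midranks.
sorted (value, group): (5,X), (7,X), (15,X), (20,Y), (21,X), (26,Y), (29,X), (30,X), (32,Y), (34,Y), (41,Y), (43,Y), (45,Y)
ranks: 5->1, 7->2, 15->3, 20->4, 21->5, 26->6, 29->7, 30->8, 32->9, 34->10, 41->11, 43->12, 45->13
Step 2: Rank sum for X: R1 = 1 + 2 + 3 + 5 + 7 + 8 = 26.
Step 3: U_X = R1 - n1(n1+1)/2 = 26 - 6*7/2 = 26 - 21 = 5.
       U_Y = n1*n2 - U_X = 42 - 5 = 37.
Step 4: No ties, so the exact null distribution of U (based on enumerating the C(13,6) = 1716 equally likely rank assignments) gives the two-sided p-value.
Step 5: p-value = 0.022145; compare to alpha = 0.05. reject H0.

U_X = 5, p = 0.022145, reject H0 at alpha = 0.05.


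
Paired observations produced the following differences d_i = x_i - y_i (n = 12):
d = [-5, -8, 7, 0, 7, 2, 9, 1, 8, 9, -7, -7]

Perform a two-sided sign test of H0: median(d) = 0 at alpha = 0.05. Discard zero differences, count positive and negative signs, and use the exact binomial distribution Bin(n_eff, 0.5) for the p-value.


Step 1: Discard zero differences. Original n = 12; n_eff = number of nonzero differences = 11.
Nonzero differences (with sign): -5, -8, +7, +7, +2, +9, +1, +8, +9, -7, -7
Step 2: Count signs: positive = 7, negative = 4.
Step 3: Under H0: P(positive) = 0.5, so the number of positives S ~ Bin(11, 0.5).
Step 4: Two-sided exact p-value = sum of Bin(11,0.5) probabilities at or below the observed probability = 0.548828.
Step 5: alpha = 0.05. fail to reject H0.

n_eff = 11, pos = 7, neg = 4, p = 0.548828, fail to reject H0.


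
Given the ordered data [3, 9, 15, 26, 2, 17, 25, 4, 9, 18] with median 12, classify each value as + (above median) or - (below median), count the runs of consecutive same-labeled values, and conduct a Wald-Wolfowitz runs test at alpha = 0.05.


Step 1: Compute median = 12; label A = above, B = below.
Labels in order: BBAABAABBA  (n_A = 5, n_B = 5)
Step 2: Count runs R = 6.
Step 3: Under H0 (random ordering), E[R] = 2*n_A*n_B/(n_A+n_B) + 1 = 2*5*5/10 + 1 = 6.0000.
        Var[R] = 2*n_A*n_B*(2*n_A*n_B - n_A - n_B) / ((n_A+n_B)^2 * (n_A+n_B-1)) = 2000/900 = 2.2222.
        SD[R] = 1.4907.
Step 4: R = E[R], so z = 0 with no continuity correction.
Step 5: Two-sided p-value via normal approximation = 2*(1 - Phi(|z|)) = 1.000000.
Step 6: alpha = 0.05. fail to reject H0.

R = 6, z = 0.0000, p = 1.000000, fail to reject H0.


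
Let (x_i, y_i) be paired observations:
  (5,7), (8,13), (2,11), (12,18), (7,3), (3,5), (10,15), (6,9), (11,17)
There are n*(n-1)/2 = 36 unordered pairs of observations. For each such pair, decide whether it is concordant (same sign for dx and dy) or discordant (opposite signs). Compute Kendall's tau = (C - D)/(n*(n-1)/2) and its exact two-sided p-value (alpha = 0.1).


Step 1: Enumerate the 36 unordered pairs (i,j) with i<j and classify each by sign(x_j-x_i) * sign(y_j-y_i).
  (1,2):dx=+3,dy=+6->C; (1,3):dx=-3,dy=+4->D; (1,4):dx=+7,dy=+11->C; (1,5):dx=+2,dy=-4->D
  (1,6):dx=-2,dy=-2->C; (1,7):dx=+5,dy=+8->C; (1,8):dx=+1,dy=+2->C; (1,9):dx=+6,dy=+10->C
  (2,3):dx=-6,dy=-2->C; (2,4):dx=+4,dy=+5->C; (2,5):dx=-1,dy=-10->C; (2,6):dx=-5,dy=-8->C
  (2,7):dx=+2,dy=+2->C; (2,8):dx=-2,dy=-4->C; (2,9):dx=+3,dy=+4->C; (3,4):dx=+10,dy=+7->C
  (3,5):dx=+5,dy=-8->D; (3,6):dx=+1,dy=-6->D; (3,7):dx=+8,dy=+4->C; (3,8):dx=+4,dy=-2->D
  (3,9):dx=+9,dy=+6->C; (4,5):dx=-5,dy=-15->C; (4,6):dx=-9,dy=-13->C; (4,7):dx=-2,dy=-3->C
  (4,8):dx=-6,dy=-9->C; (4,9):dx=-1,dy=-1->C; (5,6):dx=-4,dy=+2->D; (5,7):dx=+3,dy=+12->C
  (5,8):dx=-1,dy=+6->D; (5,9):dx=+4,dy=+14->C; (6,7):dx=+7,dy=+10->C; (6,8):dx=+3,dy=+4->C
  (6,9):dx=+8,dy=+12->C; (7,8):dx=-4,dy=-6->C; (7,9):dx=+1,dy=+2->C; (8,9):dx=+5,dy=+8->C
Step 2: C = 29, D = 7, total pairs = 36.
Step 3: tau = (C - D)/(n(n-1)/2) = (29 - 7)/36 = 0.611111.
Step 4: Exact two-sided p-value (enumerate n! = 362880 permutations of y under H0): p = 0.024741.
Step 5: alpha = 0.1. reject H0.

tau_b = 0.6111 (C=29, D=7), p = 0.024741, reject H0.


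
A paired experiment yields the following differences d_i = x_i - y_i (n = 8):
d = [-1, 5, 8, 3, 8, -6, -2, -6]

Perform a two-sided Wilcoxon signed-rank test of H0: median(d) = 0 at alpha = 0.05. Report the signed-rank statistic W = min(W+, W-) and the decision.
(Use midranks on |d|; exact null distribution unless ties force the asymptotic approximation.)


Step 1: Drop any zero differences (none here) and take |d_i|.
|d| = [1, 5, 8, 3, 8, 6, 2, 6]
Step 2: Midrank |d_i| (ties get averaged ranks).
ranks: |1|->1, |5|->4, |8|->7.5, |3|->3, |8|->7.5, |6|->5.5, |2|->2, |6|->5.5
Step 3: Attach original signs; sum ranks with positive sign and with negative sign.
W+ = 4 + 7.5 + 3 + 7.5 = 22
W- = 1 + 5.5 + 2 + 5.5 = 14
(Check: W+ + W- = 36 should equal n(n+1)/2 = 36.)
Step 4: Test statistic W = min(W+, W-) = 14.
Step 5: Ties in |d|, so use the tie-corrected normal approximation.
        E[W] = n(n+1)/4 = 8*9/4 = 18.
        Tie groups: |d|=6 (t=2), |d|=8 (t=2); sum(t^3 - t) = 12.
        Var[W] = n(n+1)(2n+1)/24 - sum(t^3-t)/48 = 1224/24 - 12/48 = 50.75.
        z = (W - E[W]) / sqrt(Var[W]) = (14 - 18) / 7.1239 = -0.5615.
        Two-sided p = 2*Phi(z) = 0.574464.
Step 6: alpha = 0.05. fail to reject H0.

W+ = 22, W- = 14, W = min = 14, p = 0.574464, fail to reject H0.


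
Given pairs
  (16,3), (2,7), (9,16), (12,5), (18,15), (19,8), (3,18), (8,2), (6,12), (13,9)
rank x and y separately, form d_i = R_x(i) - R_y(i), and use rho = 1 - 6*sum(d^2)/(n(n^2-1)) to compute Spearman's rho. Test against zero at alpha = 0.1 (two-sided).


Step 1: Rank x and y separately (midranks; no ties here).
rank(x): 16->8, 2->1, 9->5, 12->6, 18->9, 19->10, 3->2, 8->4, 6->3, 13->7
rank(y): 3->2, 7->4, 16->9, 5->3, 15->8, 8->5, 18->10, 2->1, 12->7, 9->6
Step 2: d_i = R_x(i) - R_y(i); compute d_i^2.
  (8-2)^2=36, (1-4)^2=9, (5-9)^2=16, (6-3)^2=9, (9-8)^2=1, (10-5)^2=25, (2-10)^2=64, (4-1)^2=9, (3-7)^2=16, (7-6)^2=1
sum(d^2) = 186.
Step 3: rho = 1 - 6*186 / (10*(10^2 - 1)) = 1 - 1116/990 = -0.127273.
Step 4: Under H0, t = rho * sqrt((n-2)/(1-rho^2)) = -0.3629 ~ t(8).
Step 5: Two-sided p-value from the t-distribution with 8 df = 0.726057.
Step 6: alpha = 0.1. fail to reject H0.

rho = -0.1273, p = 0.726057, fail to reject H0 at alpha = 0.1.


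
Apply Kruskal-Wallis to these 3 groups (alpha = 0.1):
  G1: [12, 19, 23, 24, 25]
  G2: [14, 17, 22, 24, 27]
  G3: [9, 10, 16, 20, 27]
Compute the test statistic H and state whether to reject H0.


Step 1: Combine all N = 15 observations and assign midranks.
sorted (value, group, rank): (9,G3,1), (10,G3,2), (12,G1,3), (14,G2,4), (16,G3,5), (17,G2,6), (19,G1,7), (20,G3,8), (22,G2,9), (23,G1,10), (24,G1,11.5), (24,G2,11.5), (25,G1,13), (27,G2,14.5), (27,G3,14.5)
Step 2: Sum ranks within each group.
R_1 = 44.5 (n_1 = 5)
R_2 = 45 (n_2 = 5)
R_3 = 30.5 (n_3 = 5)
Step 3: H = 12/(N(N+1)) * sum(R_i^2/n_i) - 3(N+1)
     = 12/(15*16) * (44.5^2/5 + 45^2/5 + 30.5^2/5) - 3*16
     = 0.050000 * 987.1 - 48
     = 1.355000.
Step 4: Ties present; correction factor C = 1 - 12/(15^3 - 15) = 0.996429. Corrected H = 1.355000 / 0.996429 = 1.359857.
Step 5: Under H0, H ~ chi^2(2); p-value = 0.506653.
Step 6: alpha = 0.1. fail to reject H0.

H = 1.3599, df = 2, p = 0.506653, fail to reject H0.


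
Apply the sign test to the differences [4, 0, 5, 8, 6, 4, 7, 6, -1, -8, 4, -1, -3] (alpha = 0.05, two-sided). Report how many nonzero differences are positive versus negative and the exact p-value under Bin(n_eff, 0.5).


Step 1: Discard zero differences. Original n = 13; n_eff = number of nonzero differences = 12.
Nonzero differences (with sign): +4, +5, +8, +6, +4, +7, +6, -1, -8, +4, -1, -3
Step 2: Count signs: positive = 8, negative = 4.
Step 3: Under H0: P(positive) = 0.5, so the number of positives S ~ Bin(12, 0.5).
Step 4: Two-sided exact p-value = sum of Bin(12,0.5) probabilities at or below the observed probability = 0.387695.
Step 5: alpha = 0.05. fail to reject H0.

n_eff = 12, pos = 8, neg = 4, p = 0.387695, fail to reject H0.


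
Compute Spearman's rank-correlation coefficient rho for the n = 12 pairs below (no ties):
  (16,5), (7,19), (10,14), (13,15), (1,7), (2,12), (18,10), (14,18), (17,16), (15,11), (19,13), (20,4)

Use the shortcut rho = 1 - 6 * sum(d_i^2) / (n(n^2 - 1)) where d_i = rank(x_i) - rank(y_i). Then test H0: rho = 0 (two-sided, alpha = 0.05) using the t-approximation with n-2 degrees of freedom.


Step 1: Rank x and y separately (midranks; no ties here).
rank(x): 16->8, 7->3, 10->4, 13->5, 1->1, 2->2, 18->10, 14->6, 17->9, 15->7, 19->11, 20->12
rank(y): 5->2, 19->12, 14->8, 15->9, 7->3, 12->6, 10->4, 18->11, 16->10, 11->5, 13->7, 4->1
Step 2: d_i = R_x(i) - R_y(i); compute d_i^2.
  (8-2)^2=36, (3-12)^2=81, (4-8)^2=16, (5-9)^2=16, (1-3)^2=4, (2-6)^2=16, (10-4)^2=36, (6-11)^2=25, (9-10)^2=1, (7-5)^2=4, (11-7)^2=16, (12-1)^2=121
sum(d^2) = 372.
Step 3: rho = 1 - 6*372 / (12*(12^2 - 1)) = 1 - 2232/1716 = -0.300699.
Step 4: Under H0, t = rho * sqrt((n-2)/(1-rho^2)) = -0.9970 ~ t(10).
Step 5: Two-sided p-value from the t-distribution with 10 df = 0.342260.
Step 6: alpha = 0.05. fail to reject H0.

rho = -0.3007, p = 0.342260, fail to reject H0 at alpha = 0.05.


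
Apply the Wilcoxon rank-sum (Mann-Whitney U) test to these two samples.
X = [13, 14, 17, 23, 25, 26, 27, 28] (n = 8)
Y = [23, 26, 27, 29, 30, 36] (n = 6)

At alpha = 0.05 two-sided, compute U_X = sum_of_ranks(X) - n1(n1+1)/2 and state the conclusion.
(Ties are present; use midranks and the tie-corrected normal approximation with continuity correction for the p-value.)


Step 1: Combine and sort all 14 observations; assign midranks.
sorted (value, group): (13,X), (14,X), (17,X), (23,X), (23,Y), (25,X), (26,X), (26,Y), (27,X), (27,Y), (28,X), (29,Y), (30,Y), (36,Y)
ranks: 13->1, 14->2, 17->3, 23->4.5, 23->4.5, 25->6, 26->7.5, 26->7.5, 27->9.5, 27->9.5, 28->11, 29->12, 30->13, 36->14
Step 2: Rank sum for X: R1 = 1 + 2 + 3 + 4.5 + 6 + 7.5 + 9.5 + 11 = 44.5.
Step 3: U_X = R1 - n1(n1+1)/2 = 44.5 - 8*9/2 = 44.5 - 36 = 8.5.
       U_Y = n1*n2 - U_X = 48 - 8.5 = 39.5.
Step 4: Ties are present, so use the tie-corrected normal approximation (with continuity correction) for the p-value.
Step 5: p-value = 0.052027; compare to alpha = 0.05. fail to reject H0.

U_X = 8.5, p = 0.052027, fail to reject H0 at alpha = 0.05.


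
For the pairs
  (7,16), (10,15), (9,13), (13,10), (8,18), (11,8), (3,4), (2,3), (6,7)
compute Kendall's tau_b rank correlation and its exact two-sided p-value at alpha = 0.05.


Step 1: Enumerate the 36 unordered pairs (i,j) with i<j and classify each by sign(x_j-x_i) * sign(y_j-y_i).
  (1,2):dx=+3,dy=-1->D; (1,3):dx=+2,dy=-3->D; (1,4):dx=+6,dy=-6->D; (1,5):dx=+1,dy=+2->C
  (1,6):dx=+4,dy=-8->D; (1,7):dx=-4,dy=-12->C; (1,8):dx=-5,dy=-13->C; (1,9):dx=-1,dy=-9->C
  (2,3):dx=-1,dy=-2->C; (2,4):dx=+3,dy=-5->D; (2,5):dx=-2,dy=+3->D; (2,6):dx=+1,dy=-7->D
  (2,7):dx=-7,dy=-11->C; (2,8):dx=-8,dy=-12->C; (2,9):dx=-4,dy=-8->C; (3,4):dx=+4,dy=-3->D
  (3,5):dx=-1,dy=+5->D; (3,6):dx=+2,dy=-5->D; (3,7):dx=-6,dy=-9->C; (3,8):dx=-7,dy=-10->C
  (3,9):dx=-3,dy=-6->C; (4,5):dx=-5,dy=+8->D; (4,6):dx=-2,dy=-2->C; (4,7):dx=-10,dy=-6->C
  (4,8):dx=-11,dy=-7->C; (4,9):dx=-7,dy=-3->C; (5,6):dx=+3,dy=-10->D; (5,7):dx=-5,dy=-14->C
  (5,8):dx=-6,dy=-15->C; (5,9):dx=-2,dy=-11->C; (6,7):dx=-8,dy=-4->C; (6,8):dx=-9,dy=-5->C
  (6,9):dx=-5,dy=-1->C; (7,8):dx=-1,dy=-1->C; (7,9):dx=+3,dy=+3->C; (8,9):dx=+4,dy=+4->C
Step 2: C = 24, D = 12, total pairs = 36.
Step 3: tau = (C - D)/(n(n-1)/2) = (24 - 12)/36 = 0.333333.
Step 4: Exact two-sided p-value (enumerate n! = 362880 permutations of y under H0): p = 0.259518.
Step 5: alpha = 0.05. fail to reject H0.

tau_b = 0.3333 (C=24, D=12), p = 0.259518, fail to reject H0.


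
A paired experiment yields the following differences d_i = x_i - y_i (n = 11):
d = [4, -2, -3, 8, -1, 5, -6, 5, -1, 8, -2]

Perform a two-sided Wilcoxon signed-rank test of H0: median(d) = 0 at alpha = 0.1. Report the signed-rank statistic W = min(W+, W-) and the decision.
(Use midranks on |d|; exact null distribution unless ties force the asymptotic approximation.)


Step 1: Drop any zero differences (none here) and take |d_i|.
|d| = [4, 2, 3, 8, 1, 5, 6, 5, 1, 8, 2]
Step 2: Midrank |d_i| (ties get averaged ranks).
ranks: |4|->6, |2|->3.5, |3|->5, |8|->10.5, |1|->1.5, |5|->7.5, |6|->9, |5|->7.5, |1|->1.5, |8|->10.5, |2|->3.5
Step 3: Attach original signs; sum ranks with positive sign and with negative sign.
W+ = 6 + 10.5 + 7.5 + 7.5 + 10.5 = 42
W- = 3.5 + 5 + 1.5 + 9 + 1.5 + 3.5 = 24
(Check: W+ + W- = 66 should equal n(n+1)/2 = 66.)
Step 4: Test statistic W = min(W+, W-) = 24.
Step 5: Ties in |d|, so use the tie-corrected normal approximation.
        E[W] = n(n+1)/4 = 11*12/4 = 33.
        Tie groups: |d|=1 (t=2), |d|=2 (t=2), |d|=5 (t=2), |d|=8 (t=2); sum(t^3 - t) = 24.
        Var[W] = n(n+1)(2n+1)/24 - sum(t^3-t)/48 = 3036/24 - 24/48 = 126.
        z = (W - E[W]) / sqrt(Var[W]) = (24 - 33) / 11.2250 = -0.8018.
        Two-sided p = 2*Phi(z) = 0.422678.
Step 6: alpha = 0.1. fail to reject H0.

W+ = 42, W- = 24, W = min = 24, p = 0.422678, fail to reject H0.


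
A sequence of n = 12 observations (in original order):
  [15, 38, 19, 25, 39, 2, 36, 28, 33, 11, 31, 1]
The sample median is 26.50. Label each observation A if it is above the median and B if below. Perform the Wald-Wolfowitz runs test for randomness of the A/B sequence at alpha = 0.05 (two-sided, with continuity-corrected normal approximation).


Step 1: Compute median = 26.50; label A = above, B = below.
Labels in order: BABBABAAABAB  (n_A = 6, n_B = 6)
Step 2: Count runs R = 9.
Step 3: Under H0 (random ordering), E[R] = 2*n_A*n_B/(n_A+n_B) + 1 = 2*6*6/12 + 1 = 7.0000.
        Var[R] = 2*n_A*n_B*(2*n_A*n_B - n_A - n_B) / ((n_A+n_B)^2 * (n_A+n_B-1)) = 4320/1584 = 2.7273.
        SD[R] = 1.6514.
Step 4: Continuity-corrected z = (R - 0.5 - E[R]) / SD[R] = (9 - 0.5 - 7.0000) / 1.6514 = 0.9083.
Step 5: Two-sided p-value via normal approximation = 2*(1 - Phi(|z|)) = 0.363722.
Step 6: alpha = 0.05. fail to reject H0.

R = 9, z = 0.9083, p = 0.363722, fail to reject H0.


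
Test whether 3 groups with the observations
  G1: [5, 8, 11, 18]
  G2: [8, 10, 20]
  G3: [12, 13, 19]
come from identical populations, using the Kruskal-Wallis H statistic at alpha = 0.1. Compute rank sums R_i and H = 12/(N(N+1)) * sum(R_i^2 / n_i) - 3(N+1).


Step 1: Combine all N = 10 observations and assign midranks.
sorted (value, group, rank): (5,G1,1), (8,G1,2.5), (8,G2,2.5), (10,G2,4), (11,G1,5), (12,G3,6), (13,G3,7), (18,G1,8), (19,G3,9), (20,G2,10)
Step 2: Sum ranks within each group.
R_1 = 16.5 (n_1 = 4)
R_2 = 16.5 (n_2 = 3)
R_3 = 22 (n_3 = 3)
Step 3: H = 12/(N(N+1)) * sum(R_i^2/n_i) - 3(N+1)
     = 12/(10*11) * (16.5^2/4 + 16.5^2/3 + 22^2/3) - 3*11
     = 0.109091 * 320.146 - 33
     = 1.925000.
Step 4: Ties present; correction factor C = 1 - 6/(10^3 - 10) = 0.993939. Corrected H = 1.925000 / 0.993939 = 1.936738.
Step 5: Under H0, H ~ chi^2(2); p-value = 0.379702.
Step 6: alpha = 0.1. fail to reject H0.

H = 1.9367, df = 2, p = 0.379702, fail to reject H0.


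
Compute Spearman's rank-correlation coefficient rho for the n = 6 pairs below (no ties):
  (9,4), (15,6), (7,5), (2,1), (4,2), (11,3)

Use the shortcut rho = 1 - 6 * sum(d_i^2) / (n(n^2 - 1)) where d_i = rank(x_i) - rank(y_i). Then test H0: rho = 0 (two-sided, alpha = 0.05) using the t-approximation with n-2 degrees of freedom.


Step 1: Rank x and y separately (midranks; no ties here).
rank(x): 9->4, 15->6, 7->3, 2->1, 4->2, 11->5
rank(y): 4->4, 6->6, 5->5, 1->1, 2->2, 3->3
Step 2: d_i = R_x(i) - R_y(i); compute d_i^2.
  (4-4)^2=0, (6-6)^2=0, (3-5)^2=4, (1-1)^2=0, (2-2)^2=0, (5-3)^2=4
sum(d^2) = 8.
Step 3: rho = 1 - 6*8 / (6*(6^2 - 1)) = 1 - 48/210 = 0.771429.
Step 4: Under H0, t = rho * sqrt((n-2)/(1-rho^2)) = 2.4247 ~ t(4).
Step 5: Two-sided p-value from the t-distribution with 4 df = 0.072397.
Step 6: alpha = 0.05. fail to reject H0.

rho = 0.7714, p = 0.072397, fail to reject H0 at alpha = 0.05.


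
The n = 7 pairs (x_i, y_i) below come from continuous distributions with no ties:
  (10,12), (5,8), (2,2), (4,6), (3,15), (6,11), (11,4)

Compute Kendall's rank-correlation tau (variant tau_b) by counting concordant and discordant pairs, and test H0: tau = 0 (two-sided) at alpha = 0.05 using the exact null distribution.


Step 1: Enumerate the 21 unordered pairs (i,j) with i<j and classify each by sign(x_j-x_i) * sign(y_j-y_i).
  (1,2):dx=-5,dy=-4->C; (1,3):dx=-8,dy=-10->C; (1,4):dx=-6,dy=-6->C; (1,5):dx=-7,dy=+3->D
  (1,6):dx=-4,dy=-1->C; (1,7):dx=+1,dy=-8->D; (2,3):dx=-3,dy=-6->C; (2,4):dx=-1,dy=-2->C
  (2,5):dx=-2,dy=+7->D; (2,6):dx=+1,dy=+3->C; (2,7):dx=+6,dy=-4->D; (3,4):dx=+2,dy=+4->C
  (3,5):dx=+1,dy=+13->C; (3,6):dx=+4,dy=+9->C; (3,7):dx=+9,dy=+2->C; (4,5):dx=-1,dy=+9->D
  (4,6):dx=+2,dy=+5->C; (4,7):dx=+7,dy=-2->D; (5,6):dx=+3,dy=-4->D; (5,7):dx=+8,dy=-11->D
  (6,7):dx=+5,dy=-7->D
Step 2: C = 12, D = 9, total pairs = 21.
Step 3: tau = (C - D)/(n(n-1)/2) = (12 - 9)/21 = 0.142857.
Step 4: Exact two-sided p-value (enumerate n! = 5040 permutations of y under H0): p = 0.772619.
Step 5: alpha = 0.05. fail to reject H0.

tau_b = 0.1429 (C=12, D=9), p = 0.772619, fail to reject H0.


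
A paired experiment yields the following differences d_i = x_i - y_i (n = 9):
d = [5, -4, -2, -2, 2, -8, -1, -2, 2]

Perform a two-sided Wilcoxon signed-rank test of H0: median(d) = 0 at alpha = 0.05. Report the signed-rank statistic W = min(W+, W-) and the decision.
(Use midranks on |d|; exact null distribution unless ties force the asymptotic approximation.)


Step 1: Drop any zero differences (none here) and take |d_i|.
|d| = [5, 4, 2, 2, 2, 8, 1, 2, 2]
Step 2: Midrank |d_i| (ties get averaged ranks).
ranks: |5|->8, |4|->7, |2|->4, |2|->4, |2|->4, |8|->9, |1|->1, |2|->4, |2|->4
Step 3: Attach original signs; sum ranks with positive sign and with negative sign.
W+ = 8 + 4 + 4 = 16
W- = 7 + 4 + 4 + 9 + 1 + 4 = 29
(Check: W+ + W- = 45 should equal n(n+1)/2 = 45.)
Step 4: Test statistic W = min(W+, W-) = 16.
Step 5: Ties in |d|, so use the tie-corrected normal approximation.
        E[W] = n(n+1)/4 = 9*10/4 = 22.5.
        Tie groups: |d|=2 (t=5); sum(t^3 - t) = 120.
        Var[W] = n(n+1)(2n+1)/24 - sum(t^3-t)/48 = 1710/24 - 120/48 = 68.75.
        z = (W - E[W]) / sqrt(Var[W]) = (16 - 22.5) / 8.2916 = -0.7839.
        Two-sided p = 2*Phi(z) = 0.433081.
Step 6: alpha = 0.05. fail to reject H0.

W+ = 16, W- = 29, W = min = 16, p = 0.433081, fail to reject H0.


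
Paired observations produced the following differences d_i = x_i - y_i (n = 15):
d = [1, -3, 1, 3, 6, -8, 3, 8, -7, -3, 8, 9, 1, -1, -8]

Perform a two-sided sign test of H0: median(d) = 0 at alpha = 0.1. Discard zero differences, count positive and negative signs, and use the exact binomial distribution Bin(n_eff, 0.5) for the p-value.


Step 1: Discard zero differences. Original n = 15; n_eff = number of nonzero differences = 15.
Nonzero differences (with sign): +1, -3, +1, +3, +6, -8, +3, +8, -7, -3, +8, +9, +1, -1, -8
Step 2: Count signs: positive = 9, negative = 6.
Step 3: Under H0: P(positive) = 0.5, so the number of positives S ~ Bin(15, 0.5).
Step 4: Two-sided exact p-value = sum of Bin(15,0.5) probabilities at or below the observed probability = 0.607239.
Step 5: alpha = 0.1. fail to reject H0.

n_eff = 15, pos = 9, neg = 6, p = 0.607239, fail to reject H0.
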